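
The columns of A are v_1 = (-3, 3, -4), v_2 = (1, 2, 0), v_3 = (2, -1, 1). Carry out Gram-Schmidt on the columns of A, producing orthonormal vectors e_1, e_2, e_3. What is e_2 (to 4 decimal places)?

v_1 = (-3, 3, -4); ‖v_1‖ = 5.8310, so e_1 = (-0.5145, 0.5145, -0.6860).
e_1·v_2 = (-0.5145)·1 + 0.5145·2 + (-0.6860)·0 = 0.5145.
u_2 = v_2 − 0.5145·e_1 = (1.2647, 1.7353, 0.3529).
‖u_2‖ = 2.1761, so e_2 = (0.5812, 0.7974, 0.1622).

e_2 = (0.5812, 0.7974, 0.1622)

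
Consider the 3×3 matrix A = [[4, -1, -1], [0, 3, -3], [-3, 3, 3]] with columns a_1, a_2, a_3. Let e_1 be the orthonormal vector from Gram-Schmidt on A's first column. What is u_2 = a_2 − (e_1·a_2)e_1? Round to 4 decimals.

u_2 = (1.0800, 3.0000, 1.4400)

a_1 = (4, 0, -3); ‖a_1‖ = 5.0000, so e_1 = (0.8000, 0.0000, -0.6000).
e_1·a_2 = 0.8000·(-1) + 0.0000·3 + (-0.6000)·3 = -2.6000.
u_2 = a_2 + 2.6000·e_1 = (1.0800, 3.0000, 1.4400).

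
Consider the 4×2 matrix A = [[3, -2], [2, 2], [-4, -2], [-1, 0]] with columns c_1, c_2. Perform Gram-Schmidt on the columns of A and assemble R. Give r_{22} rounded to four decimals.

c_1 = (3, 2, -4, -1); ‖c_1‖ = 5.4772, so q_1 = (0.5477, 0.3651, -0.7303, -0.1826).
q_1·c_2 = 0.5477·(-2) + 0.3651·2 + (-0.7303)·(-2) + (-0.1826)·0 = 1.0954.
u_2 = c_2 − 1.0954·q_1 = (-2.6000, 1.6000, -1.2000, 0.2000).
r_{22} = ‖u_2‖ = 3.2863.

r_{22} = 3.2863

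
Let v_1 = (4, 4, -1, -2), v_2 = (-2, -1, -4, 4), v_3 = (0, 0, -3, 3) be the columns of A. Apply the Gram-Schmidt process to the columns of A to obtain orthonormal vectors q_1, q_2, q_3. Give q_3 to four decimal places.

q_3 = (0.6695, -0.2869, 0.3348, 0.5978)

v_1 = (4, 4, -1, -2); ‖v_1‖ = 6.0828, so q_1 = (0.6576, 0.6576, -0.1644, -0.3288).
q_1·v_2 = 0.6576·(-2) + 0.6576·(-1) + (-0.1644)·(-4) + (-0.3288)·4 = -2.6304.
u_2 = v_2 + 2.6304·q_1 = (-0.2703, 0.7297, -4.4324, 3.1351).
‖u_2‖ = 5.4846, so q_2 = (-0.0493, 0.1331, -0.8082, 0.5716).
q_1·v_3 = 0.6576·0 + 0.6576·0 + (-0.1644)·(-3) + (-0.3288)·3 = -0.4932; q_2·v_3 = (-0.0493)·0 + 0.1331·0 + (-0.8082)·(-3) + 0.5716·3 = 4.1393.
u_3 = v_3 + 0.4932·q_1 − 4.1393·q_2 = (0.5283, -0.2264, 0.2642, 0.4717).
‖u_3‖ = 0.7891, so q_3 = (0.6695, -0.2869, 0.3348, 0.5978).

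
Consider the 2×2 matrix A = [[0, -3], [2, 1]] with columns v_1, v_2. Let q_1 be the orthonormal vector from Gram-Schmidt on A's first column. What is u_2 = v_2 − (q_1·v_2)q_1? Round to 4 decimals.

u_2 = (-3.0000, 0.0000)

q_1 = v_1/‖v_1‖ = (0, 2)/2.0000 = (0.0000, 1.0000).
r_{12} = q_1·v_2 = 1.0000.
u_2 = v_2 − 1.0000·q_1 = (-3.0000, 0.0000).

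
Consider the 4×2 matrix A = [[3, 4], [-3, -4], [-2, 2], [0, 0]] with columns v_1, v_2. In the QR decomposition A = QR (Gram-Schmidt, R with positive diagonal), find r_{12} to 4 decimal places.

r_{12} = 4.2640

v_1 = (3, -3, -2, 0); ‖v_1‖ = 4.6904, so q_1 = (0.6396, -0.6396, -0.4264, 0.0000).
r_{12} = q_1·v_2 = 4.2640.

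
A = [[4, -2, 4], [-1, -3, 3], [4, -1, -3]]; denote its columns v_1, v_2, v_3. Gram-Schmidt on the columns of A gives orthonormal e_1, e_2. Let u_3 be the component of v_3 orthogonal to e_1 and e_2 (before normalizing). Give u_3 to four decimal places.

u_3 = (2.7979, -0.8609, -3.0131)

e_1 = v_1/‖v_1‖ = (4, -1, 4)/5.7446 = (0.6963, -0.1741, 0.6963).
r_{12} = e_1·v_2 = -1.5667.
u_2 = v_2 + 1.5667·e_1 = (-0.9091, -3.2727, 0.0909).
‖u_2‖ = 3.3979, so e_2 = (-0.2675, -0.9632, 0.0268).
r_{13} = e_1·v_3 = 0.1741; r_{23} = e_2·v_3 = -4.0400.
u_3 = v_3 − 0.1741·e_1 + 4.0400·e_2 = (2.7979, -0.8609, -3.0131).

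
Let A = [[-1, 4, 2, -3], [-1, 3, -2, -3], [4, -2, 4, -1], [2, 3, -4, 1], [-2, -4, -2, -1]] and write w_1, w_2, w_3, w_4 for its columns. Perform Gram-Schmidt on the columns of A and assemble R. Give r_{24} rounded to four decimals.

q_1 = w_1/‖w_1‖ = (-1, -1, 4, 2, -2)/5.0990 = (-0.1961, -0.1961, 0.7845, 0.3922, -0.3922).
r_{12} = q_1·w_2 = -0.1961.
u_2 = w_2 + 0.1961·q_1 = (3.9615, 2.9615, -1.8462, 3.0769, -4.0769).
‖u_2‖ = 7.3459, so q_2 = (0.5393, 0.4032, -0.2513, 0.4189, -0.5550).
r_{24} = q_2·w_4 = -1.6022.

r_{24} = -1.6022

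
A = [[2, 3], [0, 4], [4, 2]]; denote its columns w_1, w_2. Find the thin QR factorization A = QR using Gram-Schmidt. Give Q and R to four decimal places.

w_1 = (2, 0, 4); ‖w_1‖ = 4.4721, so e_1 = (0.4472, 0.0000, 0.8944).
e_1·w_2 = 0.4472·3 + 0.0000·4 + 0.8944·2 = 3.1305.
u_2 = w_2 − 3.1305·e_1 = (1.6000, 4.0000, -0.8000).
‖u_2‖ = 4.3818, so e_2 = (0.3651, 0.9129, -0.1826).

Q = [[0.4472, 0.3651], [0.0000, 0.9129], [0.8944, -0.1826]], R = [[4.4721, 3.1305], [0.0000, 4.3818]]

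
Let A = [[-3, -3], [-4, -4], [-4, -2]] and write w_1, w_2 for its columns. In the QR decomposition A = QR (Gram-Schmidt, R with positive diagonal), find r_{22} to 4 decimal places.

e_1 = w_1/‖w_1‖ = (-3, -4, -4)/6.4031 = (-0.4685, -0.6247, -0.6247).
r_{12} = e_1·w_2 = 5.1537.
u_2 = w_2 − 5.1537·e_1 = (-0.5854, -0.7805, 1.2195).
r_{22} = ‖u_2‖ = 1.5617.

r_{22} = 1.5617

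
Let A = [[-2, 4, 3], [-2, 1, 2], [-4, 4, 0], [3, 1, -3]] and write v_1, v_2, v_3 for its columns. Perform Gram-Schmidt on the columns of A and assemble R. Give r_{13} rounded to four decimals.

r_{13} = -3.3075

v_1 = (-2, -2, -4, 3); ‖v_1‖ = 5.7446, so e_1 = (-0.3482, -0.3482, -0.6963, 0.5222).
r_{13} = e_1·v_3 = -3.3075.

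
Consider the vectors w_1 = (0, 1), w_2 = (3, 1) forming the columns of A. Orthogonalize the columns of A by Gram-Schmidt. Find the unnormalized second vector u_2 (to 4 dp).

u_2 = (3.0000, 0.0000)

w_1 = (0, 1); ‖w_1‖ = 1.0000, so e_1 = (0.0000, 1.0000).
e_1·w_2 = 0.0000·3 + 1.0000·1 = 1.0000.
u_2 = w_2 − 1.0000·e_1 = (3.0000, 0.0000).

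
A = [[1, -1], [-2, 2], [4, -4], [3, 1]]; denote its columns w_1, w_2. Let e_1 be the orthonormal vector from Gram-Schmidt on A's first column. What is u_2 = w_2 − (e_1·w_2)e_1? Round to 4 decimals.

u_2 = (-0.4000, 0.8000, -1.6000, 2.8000)

w_1 = (1, -2, 4, 3); ‖w_1‖ = 5.4772, so e_1 = (0.1826, -0.3651, 0.7303, 0.5477).
e_1·w_2 = 0.1826·(-1) + (-0.3651)·2 + 0.7303·(-4) + 0.5477·1 = -3.2863.
u_2 = w_2 + 3.2863·e_1 = (-0.4000, 0.8000, -1.6000, 2.8000).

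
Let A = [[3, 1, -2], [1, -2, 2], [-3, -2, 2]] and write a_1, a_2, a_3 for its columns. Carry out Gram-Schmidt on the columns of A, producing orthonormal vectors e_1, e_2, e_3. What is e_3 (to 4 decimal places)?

e_1 = a_1/‖a_1‖ = (3, 1, -3)/4.3589 = (0.6882, 0.2294, -0.6882).
r_{12} = e_1·a_2 = 1.6059.
u_2 = a_2 − 1.6059·e_1 = (-0.1053, -2.3684, -0.8947).
‖u_2‖ = 2.5340, so e_2 = (-0.0415, -0.9347, -0.3531).
r_{13} = e_1·a_3 = -2.2942; r_{23} = e_2·a_3 = -2.4924.
u_3 = a_3 + 2.2942·e_1 + 2.4924·e_2 = (-0.5246, 0.1967, -0.4590).
‖u_3‖ = 0.7243, so e_3 = (-0.7243, 0.2716, -0.6338).

e_3 = (-0.7243, 0.2716, -0.6338)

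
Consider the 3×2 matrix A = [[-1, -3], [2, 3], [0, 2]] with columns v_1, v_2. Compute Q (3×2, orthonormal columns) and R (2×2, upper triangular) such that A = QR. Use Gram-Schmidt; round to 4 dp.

Q = [[-0.4472, -0.4983], [0.8944, -0.2491], [0.0000, 0.8305]], R = [[2.2361, 4.0249], [0.0000, 2.4083]]

v_1 = (-1, 2, 0); ‖v_1‖ = 2.2361, so q_1 = (-0.4472, 0.8944, 0.0000).
q_1·v_2 = (-0.4472)·(-3) + 0.8944·3 + 0.0000·2 = 4.0249.
u_2 = v_2 − 4.0249·q_1 = (-1.2000, -0.6000, 2.0000).
‖u_2‖ = 2.4083, so q_2 = (-0.4983, -0.2491, 0.8305).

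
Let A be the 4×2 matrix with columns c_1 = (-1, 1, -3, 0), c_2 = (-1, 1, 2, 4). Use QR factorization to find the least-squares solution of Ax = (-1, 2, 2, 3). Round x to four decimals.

x = (0.0442, 0.8717)

q_1 = c_1/‖c_1‖ = (-1, 1, -3, 0)/3.3166 = (-0.3015, 0.3015, -0.9045, 0.0000).
r_{12} = q_1·c_2 = -1.2060.
u_2 = c_2 + 1.2060·q_1 = (-1.3636, 1.3636, 0.9091, 4.0000).
‖u_2‖ = 4.5327, so q_2 = (-0.3008, 0.3008, 0.2006, 0.8825).
Qᵀb = (-0.9045, 3.9511).
Back-substitute: x_2 = 3.9511/4.5327 = 0.8717.
x_1 = (-0.9045 + 1.2060·0.8717)/3.3166 = 0.0442.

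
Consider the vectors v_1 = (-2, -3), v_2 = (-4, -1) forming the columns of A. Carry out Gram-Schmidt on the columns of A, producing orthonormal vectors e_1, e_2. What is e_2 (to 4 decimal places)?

e_2 = (-0.8321, 0.5547)

v_1 = (-2, -3); ‖v_1‖ = 3.6056, so e_1 = (-0.5547, -0.8321).
e_1·v_2 = (-0.5547)·(-4) + (-0.8321)·(-1) = 3.0509.
u_2 = v_2 − 3.0509·e_1 = (-2.3077, 1.5385).
‖u_2‖ = 2.7735, so e_2 = (-0.8321, 0.5547).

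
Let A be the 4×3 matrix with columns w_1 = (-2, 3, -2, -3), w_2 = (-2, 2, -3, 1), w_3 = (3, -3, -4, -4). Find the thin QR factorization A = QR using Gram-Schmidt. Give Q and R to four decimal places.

w_1 = (-2, 3, -2, -3); ‖w_1‖ = 5.0990, so q_1 = (-0.3922, 0.5883, -0.3922, -0.5883).
q_1·w_2 = (-0.3922)·(-2) + 0.5883·2 + (-0.3922)·(-3) + (-0.5883)·1 = 2.5495.
u_2 = w_2 − 2.5495·q_1 = (-1.0000, 0.5000, -2.0000, 2.5000).
‖u_2‖ = 3.3912, so q_2 = (-0.2949, 0.1474, -0.5898, 0.7372).
q_1·w_3 = (-0.3922)·3 + 0.5883·(-3) + (-0.3922)·(-4) + (-0.5883)·(-4) = 0.9806; q_2·w_3 = (-0.2949)·3 + 0.1474·(-3) + (-0.5898)·(-4) + 0.7372·(-4) = -1.9167.
u_3 = w_3 − 0.9806·q_1 + 1.9167·q_2 = (2.8194, -3.2943, -4.7458, -2.0100).
‖u_3‖ = 6.7353, so q_3 = (0.4186, -0.4891, -0.7046, -0.2984).

Q = [[-0.3922, -0.2949, 0.4186], [0.5883, 0.1474, -0.4891], [-0.3922, -0.5898, -0.7046], [-0.5883, 0.7372, -0.2984]], R = [[5.0990, 2.5495, 0.9806], [0.0000, 3.3912, -1.9167], [0.0000, 0.0000, 6.7353]]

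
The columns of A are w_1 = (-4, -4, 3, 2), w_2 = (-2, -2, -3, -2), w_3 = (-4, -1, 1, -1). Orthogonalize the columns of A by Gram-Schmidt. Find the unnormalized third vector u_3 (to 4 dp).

w_1 = (-4, -4, 3, 2); ‖w_1‖ = 6.7082, so e_1 = (-0.5963, -0.5963, 0.4472, 0.2981).
e_1·w_2 = (-0.5963)·(-2) + (-0.5963)·(-2) + 0.4472·(-3) + 0.2981·(-2) = 0.4472.
u_2 = w_2 − 0.4472·e_1 = (-1.7333, -1.7333, -3.2000, -2.1333).
‖u_2‖ = 4.5607, so e_2 = (-0.3801, -0.3801, -0.7016, -0.4678).
e_1·w_3 = (-0.5963)·(-4) + (-0.5963)·(-1) + 0.4472·1 + 0.2981·(-1) = 3.1305; e_2·w_3 = (-0.3801)·(-4) + (-0.3801)·(-1) + (-0.7016)·1 + (-0.4678)·(-1) = 1.6664.
u_3 = w_3 − 3.1305·e_1 − 1.6664·e_2 = (-1.5000, 1.5000, 0.7692, -1.1538).

u_3 = (-1.5000, 1.5000, 0.7692, -1.1538)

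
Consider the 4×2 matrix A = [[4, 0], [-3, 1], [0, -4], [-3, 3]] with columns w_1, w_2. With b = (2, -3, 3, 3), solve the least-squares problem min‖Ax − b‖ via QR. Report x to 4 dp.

x = (0.1838, -0.1459)

e_1 = w_1/‖w_1‖ = (4, -3, 0, -3)/5.8310 = (0.6860, -0.5145, 0.0000, -0.5145).
r_{12} = e_1·w_2 = -2.0580.
u_2 = w_2 + 2.0580·e_1 = (1.4118, -0.0588, -4.0000, 1.9412).
‖u_2‖ = 4.6653, so e_2 = (0.3026, -0.0126, -0.8574, 0.4161).
Qᵀb = (1.3720, -0.6809).
Back-substitute: x_2 = -0.6809/4.6653 = -0.1459.
x_1 = (1.3720 + 2.0580·(-0.1459))/5.8310 = 0.1838.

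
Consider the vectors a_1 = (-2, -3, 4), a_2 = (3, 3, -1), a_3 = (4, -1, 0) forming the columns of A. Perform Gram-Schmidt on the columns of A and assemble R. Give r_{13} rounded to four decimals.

a_1 = (-2, -3, 4); ‖a_1‖ = 5.3852, so q_1 = (-0.3714, -0.5571, 0.7428).
r_{13} = q_1·a_3 = -0.9285.

r_{13} = -0.9285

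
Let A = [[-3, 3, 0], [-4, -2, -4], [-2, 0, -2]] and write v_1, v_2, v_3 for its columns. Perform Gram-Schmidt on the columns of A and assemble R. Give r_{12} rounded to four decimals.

r_{12} = -0.1857

v_1 = (-3, -4, -2); ‖v_1‖ = 5.3852, so e_1 = (-0.5571, -0.7428, -0.3714).
r_{12} = e_1·v_2 = -0.1857.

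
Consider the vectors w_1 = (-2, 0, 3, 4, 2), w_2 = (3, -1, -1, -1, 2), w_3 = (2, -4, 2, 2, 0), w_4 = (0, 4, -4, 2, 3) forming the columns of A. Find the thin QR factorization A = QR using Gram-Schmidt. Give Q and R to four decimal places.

w_1 = (-2, 0, 3, 4, 2); ‖w_1‖ = 5.7446, so e_1 = (-0.3482, 0.0000, 0.5222, 0.6963, 0.3482).
e_1·w_2 = (-0.3482)·3 + 0.0000·(-1) + 0.5222·(-1) + 0.6963·(-1) + 0.3482·2 = -1.5667.
u_2 = w_2 + 1.5667·e_1 = (2.4545, -1.0000, -0.1818, 0.0909, 2.5455).
‖u_2‖ = 3.6804, so e_2 = (0.6669, -0.2717, -0.0494, 0.0247, 0.6916).
e_1·w_3 = (-0.3482)·2 + 0.0000·(-4) + 0.5222·2 + 0.6963·2 + 0.3482·0 = 1.7408; e_2·w_3 = 0.6669·2 + (-0.2717)·(-4) + (-0.0494)·2 + 0.0247·2 + 0.6916·0 = 2.3713.
u_3 = w_3 − 1.7408·e_1 − 2.3713·e_2 = (1.0246, -3.3557, 1.2081, 0.7293, -2.2461).
‖u_3‖ = 4.3985, so e_3 = (0.2329, -0.7629, 0.2747, 0.1658, -0.5106).
e_1·w_4 = (-0.3482)·0 + 0.0000·4 + 0.5222·(-4) + 0.6963·2 + 0.3482·3 = 0.3482; e_2·w_4 = 0.6669·0 + (-0.2717)·4 + (-0.0494)·(-4) + 0.0247·2 + 0.6916·3 = 1.2350; e_3·w_4 = 0.2329·0 + (-0.7629)·4 + 0.2747·(-4) + 0.1658·2 + (-0.5106)·3 = -5.3506.
u_4 = w_4 − 0.3482·e_1 − 1.2350·e_2 + 5.3506·e_3 = (0.5439, 0.2535, -2.6512, 2.6142, -0.7077).
‖u_4‖ = 3.8372, so e_4 = (0.1418, 0.0661, -0.6909, 0.6813, -0.1844).

Q = [[-0.3482, 0.6669, 0.2329, 0.1418], [0.0000, -0.2717, -0.7629, 0.0661], [0.5222, -0.0494, 0.2747, -0.6909], [0.6963, 0.0247, 0.1658, 0.6813], [0.3482, 0.6916, -0.5106, -0.1844]], R = [[5.7446, -1.5667, 1.7408, 0.3482], [0.0000, 3.6804, 2.3713, 1.2350], [0.0000, 0.0000, 4.3985, -5.3506], [0.0000, 0.0000, 0.0000, 3.8372]]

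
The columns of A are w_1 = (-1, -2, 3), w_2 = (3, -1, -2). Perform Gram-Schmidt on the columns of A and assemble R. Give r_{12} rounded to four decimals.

r_{12} = -1.8708

q_1 = w_1/‖w_1‖ = (-1, -2, 3)/3.7417 = (-0.2673, -0.5345, 0.8018).
r_{12} = q_1·w_2 = -1.8708.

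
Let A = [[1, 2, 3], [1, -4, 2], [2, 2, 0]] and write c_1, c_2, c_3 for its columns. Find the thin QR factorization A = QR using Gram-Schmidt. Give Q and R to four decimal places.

Q = [[0.4082, 0.3450, 0.8452], [0.4082, -0.8971, 0.1690], [0.8165, 0.2760, -0.5071]], R = [[2.4495, 0.8165, 2.0412], [0.0000, 4.8305, -0.7591], [0.0000, 0.0000, 2.8735]]

c_1 = (1, 1, 2); ‖c_1‖ = 2.4495, so q_1 = (0.4082, 0.4082, 0.8165).
q_1·c_2 = 0.4082·2 + 0.4082·(-4) + 0.8165·2 = 0.8165.
u_2 = c_2 − 0.8165·q_1 = (1.6667, -4.3333, 1.3333).
‖u_2‖ = 4.8305, so q_2 = (0.3450, -0.8971, 0.2760).
q_1·c_3 = 0.4082·3 + 0.4082·2 + 0.8165·0 = 2.0412; q_2·c_3 = 0.3450·3 + (-0.8971)·2 + 0.2760·0 = -0.7591.
u_3 = c_3 − 2.0412·q_1 + 0.7591·q_2 = (2.4286, 0.4857, -1.4571).
‖u_3‖ = 2.8735, so q_3 = (0.8452, 0.1690, -0.5071).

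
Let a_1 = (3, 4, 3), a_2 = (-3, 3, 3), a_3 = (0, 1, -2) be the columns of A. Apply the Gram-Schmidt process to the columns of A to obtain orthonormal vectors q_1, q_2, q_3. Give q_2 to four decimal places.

q_2 = (-0.8507, 0.3329, 0.4068)

a_1 = (3, 4, 3); ‖a_1‖ = 5.8310, so q_1 = (0.5145, 0.6860, 0.5145).
q_1·a_2 = 0.5145·(-3) + 0.6860·3 + 0.5145·3 = 2.0580.
u_2 = a_2 − 2.0580·q_1 = (-4.0588, 1.5882, 1.9412).
‖u_2‖ = 4.7712, so q_2 = (-0.8507, 0.3329, 0.4068).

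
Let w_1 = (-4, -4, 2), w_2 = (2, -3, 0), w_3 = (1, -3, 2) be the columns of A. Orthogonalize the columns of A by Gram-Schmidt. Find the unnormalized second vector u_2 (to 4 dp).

u_2 = (2.4444, -2.5556, -0.2222)

q_1 = w_1/‖w_1‖ = (-4, -4, 2)/6.0000 = (-0.6667, -0.6667, 0.3333).
r_{12} = q_1·w_2 = 0.6667.
u_2 = w_2 − 0.6667·q_1 = (2.4444, -2.5556, -0.2222).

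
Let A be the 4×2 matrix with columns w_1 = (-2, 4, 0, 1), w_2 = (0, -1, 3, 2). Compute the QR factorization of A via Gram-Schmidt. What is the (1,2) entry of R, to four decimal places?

e_1 = w_1/‖w_1‖ = (-2, 4, 0, 1)/4.5826 = (-0.4364, 0.8729, 0.0000, 0.2182).
r_{12} = e_1·w_2 = -0.4364.

r_{12} = -0.4364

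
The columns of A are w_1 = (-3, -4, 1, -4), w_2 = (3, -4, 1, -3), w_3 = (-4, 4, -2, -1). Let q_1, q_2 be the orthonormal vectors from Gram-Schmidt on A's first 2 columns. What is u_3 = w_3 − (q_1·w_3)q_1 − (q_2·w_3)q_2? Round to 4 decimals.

q_1 = w_1/‖w_1‖ = (-3, -4, 1, -4)/6.4807 = (-0.4629, -0.6172, 0.1543, -0.6172).
r_{12} = q_1·w_2 = 3.0861.
u_2 = w_2 − 3.0861·q_1 = (4.4286, -2.0952, 0.5238, -1.0952).
‖u_2‖ = 5.0474, so q_2 = (0.8774, -0.4151, 0.1038, -0.2170).
r_{13} = q_1·w_3 = -0.3086; r_{23} = q_2·w_3 = -5.1606.
u_3 = w_3 + 0.3086·q_1 + 5.1606·q_2 = (0.3850, 1.6673, -1.4168, -2.3103).

u_3 = (0.3850, 1.6673, -1.4168, -2.3103)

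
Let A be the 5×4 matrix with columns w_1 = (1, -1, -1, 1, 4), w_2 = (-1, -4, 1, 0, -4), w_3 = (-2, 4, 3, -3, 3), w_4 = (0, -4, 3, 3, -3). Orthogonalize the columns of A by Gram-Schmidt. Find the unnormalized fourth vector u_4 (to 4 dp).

q_1 = w_1/‖w_1‖ = (1, -1, -1, 1, 4)/4.4721 = (0.2236, -0.2236, -0.2236, 0.2236, 0.8944).
r_{12} = q_1·w_2 = -3.1305.
u_2 = w_2 + 3.1305·q_1 = (-0.3000, -4.7000, 0.3000, 0.7000, -1.2000).
‖u_2‖ = 4.9193, so q_2 = (-0.0610, -0.9554, 0.0610, 0.1423, -0.2439).
r_{13} = q_1·w_3 = 0.0000; r_{23} = q_2·w_3 = -4.6754.
u_3 = w_3 + 0.0000·q_1 + 4.6754·q_2 = (-2.2851, -0.4669, 3.2851, -2.3347, 1.8595).
‖u_3‖ = 5.0140, so q_3 = (-0.4557, -0.0931, 0.6552, -0.4656, 0.3709).
r_{14} = q_1·w_4 = -1.7889; r_{24} = q_2·w_4 = 5.1633; r_{34} = q_3·w_4 = -0.1714.
u_4 = w_4 + 1.7889·q_1 − 5.1633·q_2 + 0.1714·q_3 = (0.6368, 0.5171, 2.3974, 2.5855, -0.0769).

u_4 = (0.6368, 0.5171, 2.3974, 2.5855, -0.0769)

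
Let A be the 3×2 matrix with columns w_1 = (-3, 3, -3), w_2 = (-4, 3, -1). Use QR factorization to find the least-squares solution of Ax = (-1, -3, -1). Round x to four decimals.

w_1 = (-3, 3, -3); ‖w_1‖ = 5.1962, so e_1 = (-0.5774, 0.5774, -0.5774).
e_1·w_2 = (-0.5774)·(-4) + 0.5774·3 + (-0.5774)·(-1) = 4.6188.
u_2 = w_2 − 4.6188·e_1 = (-1.3333, 0.3333, 1.6667).
‖u_2‖ = 2.1602, so e_2 = (-0.6172, 0.1543, 0.7715).
Qᵀb = (-0.5774, -0.6172).
Back-substitute: x_2 = -0.6172/2.1602 = -0.2857.
x_1 = (-0.5774 − 4.6188·(-0.2857))/5.1962 = 0.1429.

x = (0.1429, -0.2857)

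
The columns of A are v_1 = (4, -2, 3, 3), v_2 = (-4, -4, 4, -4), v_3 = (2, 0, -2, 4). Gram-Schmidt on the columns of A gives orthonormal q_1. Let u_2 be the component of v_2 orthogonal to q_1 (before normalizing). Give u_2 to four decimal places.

u_2 = (-3.1579, -4.4211, 4.6316, -3.3684)

v_1 = (4, -2, 3, 3); ‖v_1‖ = 6.1644, so q_1 = (0.6489, -0.3244, 0.4867, 0.4867).
q_1·v_2 = 0.6489·(-4) + (-0.3244)·(-4) + 0.4867·4 + 0.4867·(-4) = -1.2978.
u_2 = v_2 + 1.2978·q_1 = (-3.1579, -4.4211, 4.6316, -3.3684).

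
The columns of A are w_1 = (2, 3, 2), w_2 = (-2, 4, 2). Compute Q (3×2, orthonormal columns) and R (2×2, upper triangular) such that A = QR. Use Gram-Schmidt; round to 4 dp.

Q = [[0.4851, -0.8658], [0.7276, 0.4777], [0.4851, 0.1493]], R = [[4.1231, 2.9104], [0.0000, 3.9407]]

w_1 = (2, 3, 2); ‖w_1‖ = 4.1231, so q_1 = (0.4851, 0.7276, 0.4851).
q_1·w_2 = 0.4851·(-2) + 0.7276·4 + 0.4851·2 = 2.9104.
u_2 = w_2 − 2.9104·q_1 = (-3.4118, 1.8824, 0.5882).
‖u_2‖ = 3.9407, so q_2 = (-0.8658, 0.4777, 0.1493).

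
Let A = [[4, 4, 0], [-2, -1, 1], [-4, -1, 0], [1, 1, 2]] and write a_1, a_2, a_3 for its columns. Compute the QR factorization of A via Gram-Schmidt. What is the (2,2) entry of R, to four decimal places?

r_{22} = 2.1686

a_1 = (4, -2, -4, 1); ‖a_1‖ = 6.0828, so e_1 = (0.6576, -0.3288, -0.6576, 0.1644).
e_1·a_2 = 0.6576·4 + (-0.3288)·(-1) + (-0.6576)·(-1) + 0.1644·1 = 3.7812.
u_2 = a_2 − 3.7812·e_1 = (1.5135, 0.2432, 1.4865, 0.3784).
r_{22} = ‖u_2‖ = 2.1686.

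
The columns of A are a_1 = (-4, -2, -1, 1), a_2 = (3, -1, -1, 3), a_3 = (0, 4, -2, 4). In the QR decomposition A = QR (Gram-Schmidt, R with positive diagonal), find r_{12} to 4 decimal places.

a_1 = (-4, -2, -1, 1); ‖a_1‖ = 4.6904, so e_1 = (-0.8528, -0.4264, -0.2132, 0.2132).
r_{12} = e_1·a_2 = -1.2792.

r_{12} = -1.2792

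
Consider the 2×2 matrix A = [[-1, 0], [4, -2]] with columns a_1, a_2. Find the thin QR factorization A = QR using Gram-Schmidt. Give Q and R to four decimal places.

Q = [[-0.2425, -0.9701], [0.9701, -0.2425]], R = [[4.1231, -1.9403], [0.0000, 0.4851]]

a_1 = (-1, 4); ‖a_1‖ = 4.1231, so e_1 = (-0.2425, 0.9701).
e_1·a_2 = (-0.2425)·0 + 0.9701·(-2) = -1.9403.
u_2 = a_2 + 1.9403·e_1 = (-0.4706, -0.1176).
‖u_2‖ = 0.4851, so e_2 = (-0.9701, -0.2425).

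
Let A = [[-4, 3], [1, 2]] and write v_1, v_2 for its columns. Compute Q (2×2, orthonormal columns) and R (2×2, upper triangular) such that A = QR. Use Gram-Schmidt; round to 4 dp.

v_1 = (-4, 1); ‖v_1‖ = 4.1231, so e_1 = (-0.9701, 0.2425).
e_1·v_2 = (-0.9701)·3 + 0.2425·2 = -2.4254.
u_2 = v_2 + 2.4254·e_1 = (0.6471, 2.5882).
‖u_2‖ = 2.6679, so e_2 = (0.2425, 0.9701).

Q = [[-0.9701, 0.2425], [0.2425, 0.9701]], R = [[4.1231, -2.4254], [0.0000, 2.6679]]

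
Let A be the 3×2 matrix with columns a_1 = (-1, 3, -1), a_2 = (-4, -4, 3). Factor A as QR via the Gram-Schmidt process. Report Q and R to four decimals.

a_1 = (-1, 3, -1); ‖a_1‖ = 3.3166, so q_1 = (-0.3015, 0.9045, -0.3015).
q_1·a_2 = (-0.3015)·(-4) + 0.9045·(-4) + (-0.3015)·3 = -3.3166.
u_2 = a_2 + 3.3166·q_1 = (-5.0000, -1.0000, 2.0000).
‖u_2‖ = 5.4772, so q_2 = (-0.9129, -0.1826, 0.3651).

Q = [[-0.3015, -0.9129], [0.9045, -0.1826], [-0.3015, 0.3651]], R = [[3.3166, -3.3166], [0.0000, 5.4772]]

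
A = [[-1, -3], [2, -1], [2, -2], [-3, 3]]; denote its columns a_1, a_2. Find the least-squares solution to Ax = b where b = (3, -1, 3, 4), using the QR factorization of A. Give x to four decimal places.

q_1 = a_1/‖a_1‖ = (-1, 2, 2, -3)/4.2426 = (-0.2357, 0.4714, 0.4714, -0.7071).
r_{12} = q_1·a_2 = -2.8284.
u_2 = a_2 + 2.8284·q_1 = (-3.6667, 0.3333, -0.6667, 1.0000).
‖u_2‖ = 3.8730, so q_2 = (-0.9467, 0.0861, -0.1721, 0.2582).
Qᵀb = (-2.5927, -2.4099).
Back-substitute: x_2 = -2.4099/3.8730 = -0.6222.
x_1 = (-2.5927 + 2.8284·(-0.6222))/4.2426 = -1.0259.

x = (-1.0259, -0.6222)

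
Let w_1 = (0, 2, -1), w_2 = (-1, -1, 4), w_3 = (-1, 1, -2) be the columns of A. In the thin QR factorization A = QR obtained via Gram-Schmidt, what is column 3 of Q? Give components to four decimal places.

q_3 = (-0.9526, -0.1361, -0.2722)

w_1 = (0, 2, -1); ‖w_1‖ = 2.2361, so q_1 = (0.0000, 0.8944, -0.4472).
q_1·w_2 = 0.0000·(-1) + 0.8944·(-1) + (-0.4472)·4 = -2.6833.
u_2 = w_2 + 2.6833·q_1 = (-1.0000, 1.4000, 2.8000).
‖u_2‖ = 3.2863, so q_2 = (-0.3043, 0.4260, 0.8520).
q_1·w_3 = 0.0000·(-1) + 0.8944·1 + (-0.4472)·(-2) = 1.7889; q_2·w_3 = (-0.3043)·(-1) + 0.4260·1 + 0.8520·(-2) = -0.9737.
u_3 = w_3 − 1.7889·q_1 + 0.9737·q_2 = (-1.2963, -0.1852, -0.3704).
‖u_3‖ = 1.3608, so q_3 = (-0.9526, -0.1361, -0.2722).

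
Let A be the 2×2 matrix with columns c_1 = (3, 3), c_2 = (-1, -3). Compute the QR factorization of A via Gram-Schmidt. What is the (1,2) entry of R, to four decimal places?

r_{12} = -2.8284

c_1 = (3, 3); ‖c_1‖ = 4.2426, so e_1 = (0.7071, 0.7071).
r_{12} = e_1·c_2 = -2.8284.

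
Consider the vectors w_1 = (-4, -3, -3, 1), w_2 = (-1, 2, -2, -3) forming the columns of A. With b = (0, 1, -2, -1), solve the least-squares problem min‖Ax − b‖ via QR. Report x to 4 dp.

x = (0.0429, 0.4976)

w_1 = (-4, -3, -3, 1); ‖w_1‖ = 5.9161, so q_1 = (-0.6761, -0.5071, -0.5071, 0.1690).
q_1·w_2 = (-0.6761)·(-1) + (-0.5071)·2 + (-0.5071)·(-2) + 0.1690·(-3) = 0.1690.
u_2 = w_2 − 0.1690·q_1 = (-0.8857, 2.0857, -1.9143, -3.0286).
‖u_2‖ = 4.2393, so q_2 = (-0.2089, 0.4920, -0.4516, -0.7144).
Qᵀb = (0.3381, 2.1095).
Back-substitute: x_2 = 2.1095/4.2393 = 0.4976.
x_1 = (0.3381 − 0.1690·0.4976)/5.9161 = 0.0429.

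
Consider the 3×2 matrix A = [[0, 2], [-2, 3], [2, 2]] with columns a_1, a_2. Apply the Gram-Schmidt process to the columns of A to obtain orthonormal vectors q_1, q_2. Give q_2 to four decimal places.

q_2 = (0.4924, 0.6155, 0.6155)

q_1 = a_1/‖a_1‖ = (0, -2, 2)/2.8284 = (0.0000, -0.7071, 0.7071).
r_{12} = q_1·a_2 = -0.7071.
u_2 = a_2 + 0.7071·q_1 = (2.0000, 2.5000, 2.5000).
‖u_2‖ = 4.0620, so q_2 = (0.4924, 0.6155, 0.6155).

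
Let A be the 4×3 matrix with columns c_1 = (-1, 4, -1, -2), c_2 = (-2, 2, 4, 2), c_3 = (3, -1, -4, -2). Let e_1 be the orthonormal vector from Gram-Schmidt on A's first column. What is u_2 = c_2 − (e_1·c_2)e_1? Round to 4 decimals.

c_1 = (-1, 4, -1, -2); ‖c_1‖ = 4.6904, so e_1 = (-0.2132, 0.8528, -0.2132, -0.4264).
e_1·c_2 = (-0.2132)·(-2) + 0.8528·2 + (-0.2132)·4 + (-0.4264)·2 = 0.4264.
u_2 = c_2 − 0.4264·e_1 = (-1.9091, 1.6364, 4.0909, 2.1818).

u_2 = (-1.9091, 1.6364, 4.0909, 2.1818)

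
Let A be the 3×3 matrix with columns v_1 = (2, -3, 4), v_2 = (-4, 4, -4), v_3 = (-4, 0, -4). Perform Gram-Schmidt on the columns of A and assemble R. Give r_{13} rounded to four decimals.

r_{13} = -4.4567

v_1 = (2, -3, 4); ‖v_1‖ = 5.3852, so e_1 = (0.3714, -0.5571, 0.7428).
r_{13} = e_1·v_3 = -4.4567.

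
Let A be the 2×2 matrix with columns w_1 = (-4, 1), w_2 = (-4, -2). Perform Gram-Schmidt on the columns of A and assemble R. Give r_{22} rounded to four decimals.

r_{22} = 2.9104

w_1 = (-4, 1); ‖w_1‖ = 4.1231, so q_1 = (-0.9701, 0.2425).
q_1·w_2 = (-0.9701)·(-4) + 0.2425·(-2) = 3.3955.
u_2 = w_2 − 3.3955·q_1 = (-0.7059, -2.8235).
r_{22} = ‖u_2‖ = 2.9104.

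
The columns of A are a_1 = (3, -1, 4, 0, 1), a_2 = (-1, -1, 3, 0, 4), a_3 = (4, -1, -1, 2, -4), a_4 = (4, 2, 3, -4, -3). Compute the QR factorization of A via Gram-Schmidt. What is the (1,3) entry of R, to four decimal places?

r_{13} = 0.9623

a_1 = (3, -1, 4, 0, 1); ‖a_1‖ = 5.1962, so e_1 = (0.5774, -0.1925, 0.7698, 0.0000, 0.1925).
r_{13} = e_1·a_3 = 0.9623.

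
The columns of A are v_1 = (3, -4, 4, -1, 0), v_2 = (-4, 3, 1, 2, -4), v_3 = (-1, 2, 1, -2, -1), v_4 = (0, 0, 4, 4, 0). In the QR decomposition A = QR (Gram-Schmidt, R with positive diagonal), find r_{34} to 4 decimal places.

r_{34} = -2.4257

e_1 = v_1/‖v_1‖ = (3, -4, 4, -1, 0)/6.4807 = (0.4629, -0.6172, 0.6172, -0.1543, 0.0000).
r_{12} = e_1·v_2 = -3.3947.
u_2 = v_2 + 3.3947·e_1 = (-2.4286, 0.9048, 3.0952, 1.4762, -4.0000).
‖u_2‖ = 5.8716, so e_2 = (-0.4136, 0.1541, 0.5272, 0.2514, -0.6812).
r_{13} = e_1·v_3 = -0.7715; r_{23} = e_2·v_3 = 1.4274.
u_3 = v_3 + 0.7715·e_1 − 1.4274·e_2 = (-0.0525, 1.3039, 0.7238, -2.4779, -0.0276).
‖u_3‖ = 2.8926, so e_3 = (-0.0181, 0.4508, 0.2502, -0.8566, -0.0095).
r_{34} = e_3·v_4 = -2.4257.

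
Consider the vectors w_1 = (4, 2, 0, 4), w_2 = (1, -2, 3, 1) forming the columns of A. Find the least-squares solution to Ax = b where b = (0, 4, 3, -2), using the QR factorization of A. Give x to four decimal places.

x = (0.0076, -0.0687)

w_1 = (4, 2, 0, 4); ‖w_1‖ = 6.0000, so q_1 = (0.6667, 0.3333, 0.0000, 0.6667).
q_1·w_2 = 0.6667·1 + 0.3333·(-2) + 0.0000·3 + 0.6667·1 = 0.6667.
u_2 = w_2 − 0.6667·q_1 = (0.5556, -2.2222, 3.0000, 0.5556).
‖u_2‖ = 3.8152, so q_2 = (0.1456, -0.5825, 0.7863, 0.1456).
Qᵀb = (0.0000, -0.2621).
Back-substitute: x_2 = -0.2621/3.8152 = -0.0687.
x_1 = (0.0000 − 0.6667·(-0.0687))/6.0000 = 0.0076.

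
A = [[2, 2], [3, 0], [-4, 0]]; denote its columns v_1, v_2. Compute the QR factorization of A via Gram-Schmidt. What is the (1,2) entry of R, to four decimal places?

r_{12} = 0.7428

v_1 = (2, 3, -4); ‖v_1‖ = 5.3852, so q_1 = (0.3714, 0.5571, -0.7428).
r_{12} = q_1·v_2 = 0.7428.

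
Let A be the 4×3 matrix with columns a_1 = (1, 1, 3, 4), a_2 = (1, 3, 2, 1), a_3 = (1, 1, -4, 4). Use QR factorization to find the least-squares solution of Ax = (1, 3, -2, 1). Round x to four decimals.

a_1 = (1, 1, 3, 4); ‖a_1‖ = 5.1962, so e_1 = (0.1925, 0.1925, 0.5774, 0.7698).
e_1·a_2 = 0.1925·1 + 0.1925·3 + 0.5774·2 + 0.7698·1 = 2.6943.
u_2 = a_2 − 2.6943·e_1 = (0.4815, 2.4815, 0.4444, -1.0741).
‖u_2‖ = 2.7822, so e_2 = (0.1731, 0.8919, 0.1597, -0.3860).
e_1·a_3 = 0.1925·1 + 0.1925·1 + 0.5774·(-4) + 0.7698·4 = 1.1547; e_2·a_3 = 0.1731·1 + 0.8919·1 + 0.1597·(-4) + (-0.3860)·4 = -1.1182.
u_3 = a_3 − 1.1547·e_1 + 1.1182·e_2 = (0.9713, 1.7751, -4.4880, 2.6794).
‖u_3‖ = 5.6050, so e_3 = (0.1733, 0.3167, -0.8007, 0.4780).
Qᵀb = (0.3849, 2.1432, 3.2029).
Back-substitute: x_3 = 3.2029/5.6050 = 0.5714.
x_2 = (2.1432 + 1.1182·0.5714)/2.7822 = 1.0000.
x_1 = (0.3849 − 2.6943·1.0000 − 1.1547·0.5714)/5.1962 = -0.5714.

x = (-0.5714, 1.0000, 0.5714)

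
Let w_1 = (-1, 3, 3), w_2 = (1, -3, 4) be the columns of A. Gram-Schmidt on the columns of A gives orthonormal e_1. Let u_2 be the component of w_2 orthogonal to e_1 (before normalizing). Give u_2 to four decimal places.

u_2 = (1.1053, -3.3158, 3.6842)

e_1 = w_1/‖w_1‖ = (-1, 3, 3)/4.3589 = (-0.2294, 0.6882, 0.6882).
r_{12} = e_1·w_2 = 0.4588.
u_2 = w_2 − 0.4588·e_1 = (1.1053, -3.3158, 3.6842).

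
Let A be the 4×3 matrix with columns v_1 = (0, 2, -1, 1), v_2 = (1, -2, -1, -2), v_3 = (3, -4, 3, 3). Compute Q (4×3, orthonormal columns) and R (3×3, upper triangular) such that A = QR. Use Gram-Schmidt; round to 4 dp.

v_1 = (0, 2, -1, 1); ‖v_1‖ = 2.4495, so e_1 = (0.0000, 0.8165, -0.4082, 0.4082).
e_1·v_2 = 0.0000·1 + 0.8165·(-2) + (-0.4082)·(-1) + 0.4082·(-2) = -2.0412.
u_2 = v_2 + 2.0412·e_1 = (1.0000, -0.3333, -1.8333, -1.1667).
‖u_2‖ = 2.4152, so e_2 = (0.4140, -0.1380, -0.7591, -0.4830).
e_1·v_3 = 0.0000·3 + 0.8165·(-4) + (-0.4082)·3 + 0.4082·3 = -3.2660; e_2·v_3 = 0.4140·3 + (-0.1380)·(-4) + (-0.7591)·3 + (-0.4830)·3 = -1.9322.
u_3 = v_3 + 3.2660·e_1 + 1.9322·e_2 = (3.8000, -1.6000, 0.2000, 3.4000).
‖u_3‖ = 5.3479, so e_3 = (0.7106, -0.2992, 0.0374, 0.6358).

Q = [[0.0000, 0.4140, 0.7106], [0.8165, -0.1380, -0.2992], [-0.4082, -0.7591, 0.0374], [0.4082, -0.4830, 0.6358]], R = [[2.4495, -2.0412, -3.2660], [0.0000, 2.4152, -1.9322], [0.0000, 0.0000, 5.3479]]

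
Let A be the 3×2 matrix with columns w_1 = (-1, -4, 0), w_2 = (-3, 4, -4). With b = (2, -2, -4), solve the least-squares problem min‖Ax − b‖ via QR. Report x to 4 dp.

x = (0.5152, 0.2121)

w_1 = (-1, -4, 0); ‖w_1‖ = 4.1231, so q_1 = (-0.2425, -0.9701, 0.0000).
q_1·w_2 = (-0.2425)·(-3) + (-0.9701)·4 + 0.0000·(-4) = -3.1530.
u_2 = w_2 + 3.1530·q_1 = (-3.7647, 0.9412, -4.0000).
‖u_2‖ = 5.5730, so q_2 = (-0.6755, 0.1689, -0.7177).
Qᵀb = (1.4552, 1.1822).
Back-substitute: x_2 = 1.1822/5.5730 = 0.2121.
x_1 = (1.4552 + 3.1530·0.2121)/4.1231 = 0.5152.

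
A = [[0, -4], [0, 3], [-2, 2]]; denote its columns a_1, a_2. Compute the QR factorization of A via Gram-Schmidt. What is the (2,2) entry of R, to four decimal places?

q_1 = a_1/‖a_1‖ = (0, 0, -2)/2.0000 = (0.0000, 0.0000, -1.0000).
r_{12} = q_1·a_2 = -2.0000.
u_2 = a_2 + 2.0000·q_1 = (-4.0000, 3.0000, 0.0000).
r_{22} = ‖u_2‖ = 5.0000.

r_{22} = 5.0000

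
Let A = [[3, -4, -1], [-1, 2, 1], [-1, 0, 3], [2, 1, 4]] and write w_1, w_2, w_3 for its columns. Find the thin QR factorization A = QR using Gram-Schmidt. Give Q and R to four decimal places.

Q = [[0.7746, -0.4739, 0.0773], [-0.2582, 0.3554, -0.0172], [-0.2582, -0.2369, 0.9358], [0.5164, 0.7701, 0.3434]], R = [[3.8730, -3.0984, 0.2582], [0.0000, 3.3764, 3.1987], [0.0000, 0.0000, 4.0868]]

e_1 = w_1/‖w_1‖ = (3, -1, -1, 2)/3.8730 = (0.7746, -0.2582, -0.2582, 0.5164).
r_{12} = e_1·w_2 = -3.0984.
u_2 = w_2 + 3.0984·e_1 = (-1.6000, 1.2000, -0.8000, 2.6000).
‖u_2‖ = 3.3764, so e_2 = (-0.4739, 0.3554, -0.2369, 0.7701).
r_{13} = e_1·w_3 = 0.2582; r_{23} = e_2·w_3 = 3.1987.
u_3 = w_3 − 0.2582·e_1 − 3.1987·e_2 = (0.3158, -0.0702, 3.8246, 1.4035).
‖u_3‖ = 4.0868, so e_3 = (0.0773, -0.0172, 0.9358, 0.3434).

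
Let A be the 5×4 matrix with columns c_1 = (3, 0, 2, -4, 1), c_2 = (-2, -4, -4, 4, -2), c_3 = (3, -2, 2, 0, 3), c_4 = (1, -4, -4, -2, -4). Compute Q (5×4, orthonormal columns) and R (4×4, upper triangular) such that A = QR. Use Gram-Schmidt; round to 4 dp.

Q = [[0.5477, 0.2566, 0.2780, 0.7462], [0.0000, -0.8554, -0.2659, 0.3932], [0.3651, -0.3992, 0.3384, -0.2568], [-0.7303, -0.0570, 0.5438, 0.3531], [0.1826, -0.1996, 0.6647, -0.3129]], R = [[5.4772, -5.8424, 2.9212, -0.1826], [0.0000, 4.6762, 1.0835, 6.1874], [0.0000, 0.0000, 4.0364, -3.7585], [0.0000, 0.0000, 0.0000, 0.7462]]

q_1 = c_1/‖c_1‖ = (3, 0, 2, -4, 1)/5.4772 = (0.5477, 0.0000, 0.3651, -0.7303, 0.1826).
r_{12} = q_1·c_2 = -5.8424.
u_2 = c_2 + 5.8424·q_1 = (1.2000, -4.0000, -1.8667, -0.2667, -0.9333).
‖u_2‖ = 4.6762, so q_2 = (0.2566, -0.8554, -0.3992, -0.0570, -0.1996).
r_{13} = q_1·c_3 = 2.9212; r_{23} = q_2·c_3 = 1.0835.
u_3 = c_3 − 2.9212·q_1 − 1.0835·q_2 = (1.1220, -1.0732, 1.3659, 2.1951, 2.6829).
‖u_3‖ = 4.0364, so q_3 = (0.2780, -0.2659, 0.3384, 0.5438, 0.6647).
r_{14} = q_1·c_4 = -0.1826; r_{24} = q_2·c_4 = 6.1874; r_{34} = q_3·c_4 = -3.7585.
u_4 = c_4 + 0.1826·q_1 − 6.1874·q_2 + 3.7585·q_3 = (0.5569, 0.2934, -0.1916, 0.2635, -0.2335).
‖u_4‖ = 0.7462, so q_4 = (0.7462, 0.3932, -0.2568, 0.3531, -0.3129).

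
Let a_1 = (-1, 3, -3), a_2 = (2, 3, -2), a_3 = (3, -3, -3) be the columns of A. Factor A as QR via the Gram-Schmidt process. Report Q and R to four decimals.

a_1 = (-1, 3, -3); ‖a_1‖ = 4.3589, so q_1 = (-0.2294, 0.6882, -0.6882).
q_1·a_2 = (-0.2294)·2 + 0.6882·3 + (-0.6882)·(-2) = 2.9824.
u_2 = a_2 − 2.9824·q_1 = (2.6842, 0.9474, 0.0526).
‖u_2‖ = 2.8470, so q_2 = (0.9428, 0.3328, 0.0185).
q_1·a_3 = (-0.2294)·3 + 0.6882·(-3) + (-0.6882)·(-3) = -0.6882; q_2·a_3 = 0.9428·3 + 0.3328·(-3) + 0.0185·(-3) = 1.7747.
u_3 = a_3 + 0.6882·q_1 − 1.7747·q_2 = (1.1688, -3.1169, -3.5065).
‖u_3‖ = 4.8349, so q_3 = (0.2417, -0.6447, -0.7252).

Q = [[-0.2294, 0.9428, 0.2417], [0.6882, 0.3328, -0.6447], [-0.6882, 0.0185, -0.7252]], R = [[4.3589, 2.9824, -0.6882], [0.0000, 2.8470, 1.7747], [0.0000, 0.0000, 4.8349]]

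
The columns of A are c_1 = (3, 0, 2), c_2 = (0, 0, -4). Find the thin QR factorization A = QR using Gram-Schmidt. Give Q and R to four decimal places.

c_1 = (3, 0, 2); ‖c_1‖ = 3.6056, so q_1 = (0.8321, 0.0000, 0.5547).
q_1·c_2 = 0.8321·0 + 0.0000·0 + 0.5547·(-4) = -2.2188.
u_2 = c_2 + 2.2188·q_1 = (1.8462, 0.0000, -2.7692).
‖u_2‖ = 3.3282, so q_2 = (0.5547, 0.0000, -0.8321).

Q = [[0.8321, 0.5547], [0.0000, 0.0000], [0.5547, -0.8321]], R = [[3.6056, -2.2188], [0.0000, 3.3282]]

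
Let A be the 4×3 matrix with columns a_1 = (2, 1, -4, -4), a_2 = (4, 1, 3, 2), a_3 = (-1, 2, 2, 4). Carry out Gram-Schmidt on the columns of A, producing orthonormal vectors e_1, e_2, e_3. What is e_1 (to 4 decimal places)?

a_1 = (2, 1, -4, -4); ‖a_1‖ = 6.0828, so e_1 = (0.3288, 0.1644, -0.6576, -0.6576).

e_1 = (0.3288, 0.1644, -0.6576, -0.6576)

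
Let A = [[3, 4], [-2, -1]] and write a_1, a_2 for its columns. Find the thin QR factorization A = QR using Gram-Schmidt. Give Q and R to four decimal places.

Q = [[0.8321, 0.5547], [-0.5547, 0.8321]], R = [[3.6056, 3.8829], [0.0000, 1.3868]]

q_1 = a_1/‖a_1‖ = (3, -2)/3.6056 = (0.8321, -0.5547).
r_{12} = q_1·a_2 = 3.8829.
u_2 = a_2 − 3.8829·q_1 = (0.7692, 1.1538).
‖u_2‖ = 1.3868, so q_2 = (0.5547, 0.8321).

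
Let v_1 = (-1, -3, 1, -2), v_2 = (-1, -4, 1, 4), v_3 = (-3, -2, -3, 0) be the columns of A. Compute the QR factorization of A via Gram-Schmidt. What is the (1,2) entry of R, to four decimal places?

r_{12} = 1.5492

v_1 = (-1, -3, 1, -2); ‖v_1‖ = 3.8730, so q_1 = (-0.2582, -0.7746, 0.2582, -0.5164).
r_{12} = q_1·v_2 = 1.5492.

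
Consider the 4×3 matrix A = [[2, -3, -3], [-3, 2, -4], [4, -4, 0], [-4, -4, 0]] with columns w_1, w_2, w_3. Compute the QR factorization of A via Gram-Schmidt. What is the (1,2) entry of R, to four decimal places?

r_{12} = -1.7889

q_1 = w_1/‖w_1‖ = (2, -3, 4, -4)/6.7082 = (0.2981, -0.4472, 0.5963, -0.5963).
r_{12} = q_1·w_2 = -1.7889.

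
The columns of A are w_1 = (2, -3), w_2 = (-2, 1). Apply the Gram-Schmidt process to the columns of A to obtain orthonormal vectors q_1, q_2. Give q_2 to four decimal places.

q_2 = (-0.8321, -0.5547)

q_1 = w_1/‖w_1‖ = (2, -3)/3.6056 = (0.5547, -0.8321).
r_{12} = q_1·w_2 = -1.9415.
u_2 = w_2 + 1.9415·q_1 = (-0.9231, -0.6154).
‖u_2‖ = 1.1094, so q_2 = (-0.8321, -0.5547).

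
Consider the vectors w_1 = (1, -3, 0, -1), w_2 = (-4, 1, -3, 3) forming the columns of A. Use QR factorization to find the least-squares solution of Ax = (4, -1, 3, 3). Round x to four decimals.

x = (-0.1053, -0.5158)

w_1 = (1, -3, 0, -1); ‖w_1‖ = 3.3166, so q_1 = (0.3015, -0.9045, 0.0000, -0.3015).
q_1·w_2 = 0.3015·(-4) + (-0.9045)·1 + 0.0000·(-3) + (-0.3015)·3 = -3.0151.
u_2 = w_2 + 3.0151·q_1 = (-3.0909, -1.7273, -3.0000, 2.0909).
‖u_2‖ = 5.0901, so q_2 = (-0.6072, -0.3393, -0.5894, 0.4108).
Qᵀb = (1.2060, -2.6254).
Back-substitute: x_2 = -2.6254/5.0901 = -0.5158.
x_1 = (1.2060 + 3.0151·(-0.5158))/3.3166 = -0.1053.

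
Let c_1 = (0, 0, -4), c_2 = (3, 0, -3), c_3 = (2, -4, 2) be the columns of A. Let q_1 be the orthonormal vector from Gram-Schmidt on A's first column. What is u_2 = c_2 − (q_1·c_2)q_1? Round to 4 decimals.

u_2 = (3.0000, 0.0000, 0.0000)

c_1 = (0, 0, -4); ‖c_1‖ = 4.0000, so q_1 = (0.0000, 0.0000, -1.0000).
q_1·c_2 = 0.0000·3 + 0.0000·0 + (-1.0000)·(-3) = 3.0000.
u_2 = c_2 − 3.0000·q_1 = (3.0000, 0.0000, 0.0000).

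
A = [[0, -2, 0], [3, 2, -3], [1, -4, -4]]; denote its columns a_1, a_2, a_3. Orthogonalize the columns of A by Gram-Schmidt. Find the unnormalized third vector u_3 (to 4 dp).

q_1 = a_1/‖a_1‖ = (0, 3, 1)/3.1623 = (0.0000, 0.9487, 0.3162).
r_{12} = q_1·a_2 = 0.6325.
u_2 = a_2 − 0.6325·q_1 = (-2.0000, 1.4000, -4.2000).
‖u_2‖ = 4.8580, so q_2 = (-0.4117, 0.2882, -0.8646).
r_{13} = q_1·a_3 = -4.1110; r_{23} = q_2·a_3 = 2.5937.
u_3 = a_3 + 4.1110·q_1 − 2.5937·q_2 = (1.0678, 0.1525, -0.4576).

u_3 = (1.0678, 0.1525, -0.4576)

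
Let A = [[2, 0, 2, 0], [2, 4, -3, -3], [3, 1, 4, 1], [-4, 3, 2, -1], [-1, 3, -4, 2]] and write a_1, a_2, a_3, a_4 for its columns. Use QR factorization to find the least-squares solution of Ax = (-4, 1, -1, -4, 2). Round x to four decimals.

a_1 = (2, 2, 3, -4, -1); ‖a_1‖ = 5.8310, so q_1 = (0.3430, 0.3430, 0.5145, -0.6860, -0.1715).
q_1·a_2 = 0.3430·0 + 0.3430·4 + 0.5145·1 + (-0.6860)·3 + (-0.1715)·3 = -0.6860.
u_2 = a_2 + 0.6860·q_1 = (0.2353, 4.2353, 1.3529, 2.5294, 2.8824).
‖u_2‖ = 5.8762, so q_2 = (0.0400, 0.7208, 0.2302, 0.4305, 0.4905).
q_1·a_3 = 0.3430·2 + 0.3430·(-3) + 0.5145·4 + (-0.6860)·2 + (-0.1715)·(-4) = 1.0290; q_2·a_3 = 0.0400·2 + 0.7208·(-3) + 0.2302·4 + 0.4305·2 + 0.4905·(-4) = -2.2624.
u_3 = a_3 − 1.0290·q_1 + 2.2624·q_2 = (1.7376, -1.7223, 3.9915, 3.6797, -2.7138).
‖u_3‖ = 6.5439, so q_3 = (0.2655, -0.2632, 0.6100, 0.5623, -0.4147).
q_1·a_4 = 0.3430·0 + 0.3430·(-3) + 0.5145·1 + (-0.6860)·(-1) + (-0.1715)·2 = -0.1715; q_2·a_4 = 0.0400·0 + 0.7208·(-3) + 0.2302·1 + 0.4305·(-1) + 0.4905·2 = -1.3815; q_3·a_4 = 0.2655·0 + (-0.2632)·(-3) + 0.6100·1 + 0.5623·(-1) + (-0.4147)·2 = 0.0078.
u_4 = a_4 + 0.1715·q_1 + 1.3815·q_2 − 0.0078·q_3 = (0.1121, -1.9434, 1.4015, -0.5274, 2.6515).
‖u_4‖ = 3.6142, so q_4 = (0.0310, -0.5377, 0.3878, -0.1459, 0.7336).
Qᵀb = (0.8575, -0.4104, -5.0140, 1.0014).
Back-substitute: x_4 = 1.0014/3.6142 = 0.2771.
x_3 = (-5.0140 − 0.0078·0.2771)/6.5439 = -0.7665.
x_2 = (-0.4104 + 2.2624·(-0.7665) + 1.3815·0.2771)/5.8762 = -0.2998.
x_1 = (0.8575 + 0.6860·(-0.2998) − 1.0290·(-0.7665) + 0.1715·0.2771)/5.8310 = 0.2552.

x = (0.2552, -0.2998, -0.7665, 0.2771)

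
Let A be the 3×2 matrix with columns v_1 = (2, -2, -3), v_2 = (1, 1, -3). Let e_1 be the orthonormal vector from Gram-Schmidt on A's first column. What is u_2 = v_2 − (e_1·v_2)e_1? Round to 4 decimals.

u_2 = (-0.0588, 2.0588, -1.4118)

v_1 = (2, -2, -3); ‖v_1‖ = 4.1231, so e_1 = (0.4851, -0.4851, -0.7276).
e_1·v_2 = 0.4851·1 + (-0.4851)·1 + (-0.7276)·(-3) = 2.1828.
u_2 = v_2 − 2.1828·e_1 = (-0.0588, 2.0588, -1.4118).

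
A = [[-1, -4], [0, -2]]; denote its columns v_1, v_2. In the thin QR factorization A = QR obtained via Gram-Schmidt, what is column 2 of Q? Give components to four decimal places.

q_1 = v_1/‖v_1‖ = (-1, 0)/1.0000 = (-1.0000, 0.0000).
r_{12} = q_1·v_2 = 4.0000.
u_2 = v_2 − 4.0000·q_1 = (0.0000, -2.0000).
‖u_2‖ = 2.0000, so q_2 = (0.0000, -1.0000).

q_2 = (0.0000, -1.0000)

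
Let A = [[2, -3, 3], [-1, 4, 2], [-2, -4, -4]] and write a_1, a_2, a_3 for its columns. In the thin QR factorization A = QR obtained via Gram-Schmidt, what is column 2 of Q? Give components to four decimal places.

a_1 = (2, -1, -2); ‖a_1‖ = 3.0000, so q_1 = (0.6667, -0.3333, -0.6667).
q_1·a_2 = 0.6667·(-3) + (-0.3333)·4 + (-0.6667)·(-4) = -0.6667.
u_2 = a_2 + 0.6667·q_1 = (-2.5556, 3.7778, -4.4444).
‖u_2‖ = 6.3683, so q_2 = (-0.4013, 0.5932, -0.6979).

q_2 = (-0.4013, 0.5932, -0.6979)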